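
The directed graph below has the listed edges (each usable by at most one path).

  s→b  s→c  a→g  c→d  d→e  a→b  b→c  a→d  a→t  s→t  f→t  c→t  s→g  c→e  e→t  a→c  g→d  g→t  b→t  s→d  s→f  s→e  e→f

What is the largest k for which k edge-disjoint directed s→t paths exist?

6

Assign every edge capacity 1; by Menger, the answer equals the max flow.
Path s→t (+1); total 1.
Path s→b→t (+1); total 2.
Path s→c→t (+1); total 3.
Path s→e→t (+1); total 4.
Path s→f→t (+1); total 5.
Path s→g→t (+1); total 6.
No residual s→t path; max flow = 6.
Certifying cut of size 6: {e→t, f→t, s→b, s→c, s→g, s→t}.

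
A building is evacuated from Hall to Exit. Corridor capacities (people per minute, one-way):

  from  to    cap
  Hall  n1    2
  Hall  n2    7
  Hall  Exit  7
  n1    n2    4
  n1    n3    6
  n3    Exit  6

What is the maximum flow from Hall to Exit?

9

Augment Hall→Exit: bottleneck 7, flow now 7.
Augment Hall→n1→n3→Exit: bottleneck 2, flow now 9.
No augmenting path remains; maximum flow = 9.
In the residual graph, reachable from Hall: {Hall, n2}.
Min-cut edges: Hall→n1 (2), Hall→Exit (7); capacity 2 + 7 = 9.
This cut is saturated, so no flow can exceed 9.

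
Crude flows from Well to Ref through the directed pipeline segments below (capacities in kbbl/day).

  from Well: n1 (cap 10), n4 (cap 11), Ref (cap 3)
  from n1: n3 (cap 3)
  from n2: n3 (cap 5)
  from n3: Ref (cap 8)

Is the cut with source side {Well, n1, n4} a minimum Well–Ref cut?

Yes — it is a minimum cut (capacity 6).

Given cut capacity: 3 + 3 = 6.
Augment Well→Ref: bottleneck 3, flow now 3.
Augment Well→n1→n3→Ref: bottleneck 3, flow now 6.
No augmenting path remains; maximum flow = 6.
Cut capacity 6 equals the max flow, so it is a minimum cut.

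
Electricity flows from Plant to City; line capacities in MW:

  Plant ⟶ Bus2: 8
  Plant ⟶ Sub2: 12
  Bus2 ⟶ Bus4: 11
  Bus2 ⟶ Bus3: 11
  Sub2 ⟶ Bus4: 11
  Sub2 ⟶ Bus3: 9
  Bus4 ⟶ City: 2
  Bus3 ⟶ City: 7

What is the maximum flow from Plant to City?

9

Augment Plant→Bus2→Bus4→City: bottleneck 2, flow now 2.
Augment Plant→Bus2→Bus3→City: bottleneck 6, flow now 8.
Augment Plant→Sub2→Bus3→City: bottleneck 1, flow now 9.
No augmenting path remains; maximum flow = 9.
In the residual graph, reachable from Plant: {Plant, Bus2, Sub2, Bus4, Bus3}.
Min-cut edges: Bus4→City (2), Bus3→City (7); capacity 2 + 7 = 9.
This cut is saturated, so no flow can exceed 9.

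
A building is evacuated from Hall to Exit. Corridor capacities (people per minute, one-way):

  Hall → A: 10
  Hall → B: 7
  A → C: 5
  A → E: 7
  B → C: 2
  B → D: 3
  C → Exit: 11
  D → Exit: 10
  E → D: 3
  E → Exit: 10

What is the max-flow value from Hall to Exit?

15

Augment Hall→A→C→Exit: bottleneck 5, flow now 5.
Augment Hall→A→E→Exit: bottleneck 5, flow now 10.
Augment Hall→B→C→Exit: bottleneck 2, flow now 12.
Augment Hall→B→D→Exit: bottleneck 3, flow now 15.
No augmenting path remains; maximum flow = 15.
In the residual graph, reachable from Hall: {Hall, B}.
Min-cut edges: Hall→A (10), B→C (2), B→D (3); capacity 10 + 2 + 3 = 15.
This cut is saturated, so no flow can exceed 15.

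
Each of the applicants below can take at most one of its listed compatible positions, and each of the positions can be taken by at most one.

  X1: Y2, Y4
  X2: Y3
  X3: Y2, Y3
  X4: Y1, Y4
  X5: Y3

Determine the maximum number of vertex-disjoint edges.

Unit-capacity flow: source→left, listed edges, right→sink; max matching = max flow.
Augmenting path X1→Y2 (+1); matched 1.
Augmenting path X2→Y3 (+1); matched 2.
Augmenting path X4→Y1 (+1); matched 3.
Augmenting path X3→Y2→X1→Y4 (+1); matched 4.
No augmenting path remains; maximum matching = 4.
König certificate: {X1, X3, X4, Y3} is a vertex cover of size 4 (every listed pair touches it), so no matching can be larger.

4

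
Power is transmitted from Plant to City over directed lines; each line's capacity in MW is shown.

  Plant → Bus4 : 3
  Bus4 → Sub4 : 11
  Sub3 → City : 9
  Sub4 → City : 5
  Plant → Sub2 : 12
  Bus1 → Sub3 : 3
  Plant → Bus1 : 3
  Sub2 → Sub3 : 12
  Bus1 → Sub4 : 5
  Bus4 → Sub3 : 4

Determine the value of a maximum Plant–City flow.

14

Augment Plant→Bus4→Sub3→City: bottleneck 3, flow now 3.
Augment Plant→Sub2→Sub3→City: bottleneck 6, flow now 9.
Augment Plant→Bus1→Sub4→City: bottleneck 3, flow now 12.
Augment Plant→Sub2→Sub3→Bus4→Sub4→City: bottleneck 2, flow now 14. (uses reverse residual edge)
No augmenting path remains; maximum flow = 14.
In the residual graph, reachable from Plant: {Plant, Bus4, Sub2, Bus1, Sub3, Sub4}.
Min-cut edges: Sub3→City (9), Sub4→City (5); capacity 9 + 5 = 14.
This cut is saturated, so no flow can exceed 14.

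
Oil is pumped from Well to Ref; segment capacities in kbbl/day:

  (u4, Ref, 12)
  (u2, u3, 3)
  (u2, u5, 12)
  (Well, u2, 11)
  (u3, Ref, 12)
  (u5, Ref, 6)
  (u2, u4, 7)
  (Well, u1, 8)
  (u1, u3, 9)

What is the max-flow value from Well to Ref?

19

Augment Well→u1→u3→Ref: bottleneck 8, flow now 8.
Augment Well→u2→u3→Ref: bottleneck 3, flow now 11.
Augment Well→u2→u4→Ref: bottleneck 7, flow now 18.
Augment Well→u2→u5→Ref: bottleneck 1, flow now 19.
No augmenting path remains; maximum flow = 19.
In the residual graph, reachable from Well: {Well}.
Min-cut edges: Well→u1 (8), Well→u2 (11); capacity 8 + 11 = 19.
This cut is saturated, so no flow can exceed 19.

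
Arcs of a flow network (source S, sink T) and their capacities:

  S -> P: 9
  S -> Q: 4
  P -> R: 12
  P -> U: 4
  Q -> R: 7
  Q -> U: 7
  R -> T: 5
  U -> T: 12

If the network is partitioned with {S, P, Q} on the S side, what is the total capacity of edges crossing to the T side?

30

Edges leaving {S, P, Q}: P→R (12), P→U (4), Q→R (7), Q→U (7).
Cut capacity = 12 + 4 + 7 + 7 = 30.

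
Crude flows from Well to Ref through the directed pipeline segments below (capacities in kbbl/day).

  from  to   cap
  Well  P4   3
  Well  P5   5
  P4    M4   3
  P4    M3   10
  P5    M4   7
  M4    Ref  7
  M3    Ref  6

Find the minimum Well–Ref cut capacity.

Augment Well→P4→M4→Ref: bottleneck 3, flow now 3.
Augment Well→P5→M4→Ref: bottleneck 4, flow now 7.
Augment Well→P5→M4→P4→M3→Ref: bottleneck 1, flow now 8. (uses reverse residual edge)
No augmenting path remains; maximum flow = 8.
By max-flow min-cut, the minimum cut capacity equals the max flow.
In the residual graph, reachable from Well: {Well}.
Min-cut edges: Well→P4 (3), Well→P5 (5); capacity 3 + 5 = 8.

8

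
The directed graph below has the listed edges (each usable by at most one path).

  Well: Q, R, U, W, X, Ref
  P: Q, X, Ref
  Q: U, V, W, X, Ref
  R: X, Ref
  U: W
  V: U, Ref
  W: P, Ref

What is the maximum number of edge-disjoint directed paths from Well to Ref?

Assign every edge capacity 1; by Menger, the answer equals the max flow.
Path Well→Ref (+1); total 1.
Path Well→Q→Ref (+1); total 2.
Path Well→R→Ref (+1); total 3.
Path Well→W→Ref (+1); total 4.
Path Well→U→W→P→Ref (+1); total 5.
No residual Well→Ref path; max flow = 5.
Certifying cut of size 5: {Well→Q, Well→R, Well→Ref, Well→U, Well→W}.

5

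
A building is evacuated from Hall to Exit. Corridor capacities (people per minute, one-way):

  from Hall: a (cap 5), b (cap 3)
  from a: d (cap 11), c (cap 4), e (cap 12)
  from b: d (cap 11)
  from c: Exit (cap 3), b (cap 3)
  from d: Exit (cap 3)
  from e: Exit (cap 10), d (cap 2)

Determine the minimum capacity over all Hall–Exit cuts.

8

Augment Hall→a→c→Exit: bottleneck 3, flow now 3.
Augment Hall→a→d→Exit: bottleneck 2, flow now 5.
Augment Hall→b→d→Exit: bottleneck 1, flow now 6.
Augment Hall→b→d→a→e→Exit: bottleneck 2, flow now 8. (uses reverse residual edge)
No augmenting path remains; maximum flow = 8.
By max-flow min-cut, the minimum cut capacity equals the max flow.
In the residual graph, reachable from Hall: {Hall}.
Min-cut edges: Hall→a (5), Hall→b (3); capacity 5 + 3 = 8.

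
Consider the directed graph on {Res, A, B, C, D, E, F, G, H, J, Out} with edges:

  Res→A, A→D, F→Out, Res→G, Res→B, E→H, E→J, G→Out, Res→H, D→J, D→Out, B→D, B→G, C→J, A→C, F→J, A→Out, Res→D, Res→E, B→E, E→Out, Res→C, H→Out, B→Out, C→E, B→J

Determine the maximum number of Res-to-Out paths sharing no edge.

6

Assign every edge capacity 1; by Menger, the answer equals the max flow.
Path Res→A→Out (+1); total 1.
Path Res→B→Out (+1); total 2.
Path Res→D→Out (+1); total 3.
Path Res→E→Out (+1); total 4.
Path Res→G→Out (+1); total 5.
Path Res→H→Out (+1); total 6.
No residual Res→Out path; max flow = 6.
Certifying cut of size 6: {E→Out, H→Out, Res→A, Res→B, Res→D, Res→G}.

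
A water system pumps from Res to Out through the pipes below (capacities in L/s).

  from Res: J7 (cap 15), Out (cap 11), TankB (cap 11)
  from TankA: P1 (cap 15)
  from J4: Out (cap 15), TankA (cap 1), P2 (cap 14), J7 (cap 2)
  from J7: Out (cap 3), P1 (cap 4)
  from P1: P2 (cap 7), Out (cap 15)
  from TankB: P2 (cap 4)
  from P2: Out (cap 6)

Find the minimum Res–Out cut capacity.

Augment Res→Out: bottleneck 11, flow now 11.
Augment Res→J7→Out: bottleneck 3, flow now 14.
Augment Res→J7→P1→Out: bottleneck 4, flow now 18.
Augment Res→TankB→P2→Out: bottleneck 4, flow now 22.
No augmenting path remains; maximum flow = 22.
By max-flow min-cut, the minimum cut capacity equals the max flow.
In the residual graph, reachable from Res: {Res, J7, TankB}.
Min-cut edges: Res→Out (11), J7→P1 (4), J7→Out (3), TankB→P2 (4); capacity 11 + 4 + 3 + 4 = 22.

22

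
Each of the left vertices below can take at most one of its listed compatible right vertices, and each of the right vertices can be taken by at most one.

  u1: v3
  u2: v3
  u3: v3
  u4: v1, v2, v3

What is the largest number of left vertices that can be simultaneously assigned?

Unit-capacity flow: source→left, listed edges, right→sink; max matching = max flow.
Augmenting path u1→v3 (+1); matched 1.
Augmenting path u4→v1 (+1); matched 2.
No augmenting path remains; maximum matching = 2.
König certificate: {u4, v3} is a vertex cover of size 2 (every listed pair touches it), so no matching can be larger.

2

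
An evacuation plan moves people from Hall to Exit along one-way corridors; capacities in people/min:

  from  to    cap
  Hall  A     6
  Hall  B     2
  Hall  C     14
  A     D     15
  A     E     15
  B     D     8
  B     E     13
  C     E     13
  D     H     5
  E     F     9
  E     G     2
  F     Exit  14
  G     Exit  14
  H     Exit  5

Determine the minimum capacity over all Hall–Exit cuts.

16

Augment Hall→A→D→H→Exit: bottleneck 5, flow now 5.
Augment Hall→A→E→F→Exit: bottleneck 1, flow now 6.
Augment Hall→B→E→F→Exit: bottleneck 2, flow now 8.
Augment Hall→C→E→F→Exit: bottleneck 6, flow now 14.
Augment Hall→C→E→G→Exit: bottleneck 2, flow now 16.
No augmenting path remains; maximum flow = 16.
By max-flow min-cut, the minimum cut capacity equals the max flow.
In the residual graph, reachable from Hall: {Hall, A, B, C, D, E}.
Min-cut edges: D→H (5), E→F (9), E→G (2); capacity 5 + 9 + 2 = 16.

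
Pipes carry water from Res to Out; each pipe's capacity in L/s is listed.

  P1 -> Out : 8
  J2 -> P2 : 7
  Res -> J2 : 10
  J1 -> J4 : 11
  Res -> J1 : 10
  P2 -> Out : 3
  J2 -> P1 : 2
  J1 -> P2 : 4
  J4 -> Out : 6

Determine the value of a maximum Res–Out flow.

Augment Res→J2→P1→Out: bottleneck 2, flow now 2.
Augment Res→J2→P2→Out: bottleneck 3, flow now 5.
Augment Res→J1→J4→Out: bottleneck 6, flow now 11.
No augmenting path remains; maximum flow = 11.
In the residual graph, reachable from Res: {Res, J2, J1, J4, P2}.
Min-cut edges: J2→P1 (2), J4→Out (6), P2→Out (3); capacity 2 + 6 + 3 = 11.
This cut is saturated, so no flow can exceed 11.

11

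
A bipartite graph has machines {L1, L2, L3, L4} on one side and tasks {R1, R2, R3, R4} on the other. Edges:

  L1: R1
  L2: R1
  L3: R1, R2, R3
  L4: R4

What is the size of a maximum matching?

Unit-capacity flow: source→left, listed edges, right→sink; max matching = max flow.
Augmenting path L1→R1 (+1); matched 1.
Augmenting path L3→R2 (+1); matched 2.
Augmenting path L4→R4 (+1); matched 3.
No augmenting path remains; maximum matching = 3.
König certificate: {L3, L4, R1} is a vertex cover of size 3 (every listed pair touches it), so no matching can be larger.

3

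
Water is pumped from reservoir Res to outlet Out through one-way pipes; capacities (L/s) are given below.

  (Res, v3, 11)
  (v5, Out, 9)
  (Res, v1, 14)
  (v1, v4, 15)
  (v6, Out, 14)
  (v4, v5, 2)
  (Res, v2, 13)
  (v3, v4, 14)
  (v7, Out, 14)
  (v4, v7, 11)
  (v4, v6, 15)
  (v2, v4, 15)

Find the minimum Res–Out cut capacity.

Augment Res→v1→v4→v5→Out: bottleneck 2, flow now 2.
Augment Res→v1→v4→v6→Out: bottleneck 12, flow now 14.
Augment Res→v2→v4→v6→Out: bottleneck 2, flow now 16.
Augment Res→v2→v4→v7→Out: bottleneck 11, flow now 27.
No augmenting path remains; maximum flow = 27.
By max-flow min-cut, the minimum cut capacity equals the max flow.
In the residual graph, reachable from Res: {Res, v1, v2, v3, v4, v6}.
Min-cut edges: v4→v5 (2), v4→v7 (11), v6→Out (14); capacity 2 + 11 + 14 = 27.

27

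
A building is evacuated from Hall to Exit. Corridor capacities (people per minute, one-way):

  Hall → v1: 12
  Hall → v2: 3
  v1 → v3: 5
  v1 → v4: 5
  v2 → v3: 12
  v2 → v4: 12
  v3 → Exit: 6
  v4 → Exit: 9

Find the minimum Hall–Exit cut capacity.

13

Augment Hall→v1→v3→Exit: bottleneck 5, flow now 5.
Augment Hall→v1→v4→Exit: bottleneck 5, flow now 10.
Augment Hall→v2→v3→Exit: bottleneck 1, flow now 11.
Augment Hall→v2→v4→Exit: bottleneck 2, flow now 13.
No augmenting path remains; maximum flow = 13.
By max-flow min-cut, the minimum cut capacity equals the max flow.
In the residual graph, reachable from Hall: {Hall, v1}.
Min-cut edges: Hall→v2 (3), v1→v3 (5), v1→v4 (5); capacity 3 + 5 + 5 = 13.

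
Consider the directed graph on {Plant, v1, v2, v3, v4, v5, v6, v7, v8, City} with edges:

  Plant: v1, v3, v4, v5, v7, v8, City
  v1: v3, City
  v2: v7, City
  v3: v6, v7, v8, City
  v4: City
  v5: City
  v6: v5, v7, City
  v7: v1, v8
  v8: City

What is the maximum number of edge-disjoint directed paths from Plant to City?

Assign every edge capacity 1; by Menger, the answer equals the max flow.
Path Plant→City (+1); total 1.
Path Plant→v1→City (+1); total 2.
Path Plant→v3→City (+1); total 3.
Path Plant→v4→City (+1); total 4.
Path Plant→v5→City (+1); total 5.
Path Plant→v8→City (+1); total 6.
Path Plant→v7→v1→v3→v6→City (+1); total 7.
No residual Plant→City path; max flow = 7.
Certifying cut of size 7: {Plant→City, Plant→v1, Plant→v3, Plant→v4, Plant→v5, Plant→v7, Plant→v8}.

7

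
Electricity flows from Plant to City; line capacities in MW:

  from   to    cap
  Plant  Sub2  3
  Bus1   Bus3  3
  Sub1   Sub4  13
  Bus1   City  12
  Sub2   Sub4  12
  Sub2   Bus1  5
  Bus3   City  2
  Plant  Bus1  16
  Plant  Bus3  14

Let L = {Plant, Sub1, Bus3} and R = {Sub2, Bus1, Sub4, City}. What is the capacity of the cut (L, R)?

34

Edges leaving {Plant, Sub1, Bus3}: Plant→Sub2 (3), Plant→Bus1 (16), Sub1→Sub4 (13), Bus3→City (2).
Cut capacity = 3 + 16 + 13 + 2 = 34.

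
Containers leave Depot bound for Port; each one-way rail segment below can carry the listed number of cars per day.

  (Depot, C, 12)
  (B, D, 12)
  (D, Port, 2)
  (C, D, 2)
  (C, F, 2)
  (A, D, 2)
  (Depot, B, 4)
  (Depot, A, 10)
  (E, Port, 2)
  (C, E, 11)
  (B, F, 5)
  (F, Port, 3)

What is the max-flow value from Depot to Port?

7

Augment Depot→A→D→Port: bottleneck 2, flow now 2.
Augment Depot→B→F→Port: bottleneck 3, flow now 5.
Augment Depot→C→E→Port: bottleneck 2, flow now 7.
No augmenting path remains; maximum flow = 7.
In the residual graph, reachable from Depot: {Depot, A, B, C, D, E, F}.
Min-cut edges: D→Port (2), E→Port (2), F→Port (3); capacity 2 + 2 + 3 = 7.
This cut is saturated, so no flow can exceed 7.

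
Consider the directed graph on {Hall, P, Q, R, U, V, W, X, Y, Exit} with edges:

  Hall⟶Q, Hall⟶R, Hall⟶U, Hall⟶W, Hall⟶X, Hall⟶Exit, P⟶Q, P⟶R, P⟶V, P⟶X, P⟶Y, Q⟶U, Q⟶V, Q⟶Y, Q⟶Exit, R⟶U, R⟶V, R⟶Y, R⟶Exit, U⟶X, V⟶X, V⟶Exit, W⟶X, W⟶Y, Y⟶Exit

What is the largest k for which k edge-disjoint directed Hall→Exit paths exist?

4

Assign every edge capacity 1; by Menger, the answer equals the max flow.
Path Hall→Exit (+1); total 1.
Path Hall→Q→Exit (+1); total 2.
Path Hall→R→Exit (+1); total 3.
Path Hall→W→Y→Exit (+1); total 4.
No residual Hall→Exit path; max flow = 4.
Certifying cut of size 4: {Hall→Exit, Hall→Q, Hall→R, Hall→W}.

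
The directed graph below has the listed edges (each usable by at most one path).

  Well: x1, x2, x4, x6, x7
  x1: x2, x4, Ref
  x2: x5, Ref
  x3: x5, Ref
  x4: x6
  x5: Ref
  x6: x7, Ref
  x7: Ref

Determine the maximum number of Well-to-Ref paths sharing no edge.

Assign every edge capacity 1; by Menger, the answer equals the max flow.
Path Well→x1→Ref (+1); total 1.
Path Well→x2→Ref (+1); total 2.
Path Well→x6→Ref (+1); total 3.
Path Well→x7→Ref (+1); total 4.
No residual Well→Ref path; max flow = 4.
Certifying cut of size 4: {Well→x1, Well→x2, x6→Ref, x7→Ref}.

4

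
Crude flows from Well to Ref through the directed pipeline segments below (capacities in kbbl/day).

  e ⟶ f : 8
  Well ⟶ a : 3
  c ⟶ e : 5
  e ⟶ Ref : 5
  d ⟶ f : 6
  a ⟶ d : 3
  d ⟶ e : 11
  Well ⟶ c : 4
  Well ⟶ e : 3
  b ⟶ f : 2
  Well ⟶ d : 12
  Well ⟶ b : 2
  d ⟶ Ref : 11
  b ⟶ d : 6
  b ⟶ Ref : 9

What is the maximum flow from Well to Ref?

18

Augment Well→b→Ref: bottleneck 2, flow now 2.
Augment Well→d→Ref: bottleneck 11, flow now 13.
Augment Well→e→Ref: bottleneck 3, flow now 16.
Augment Well→c→e→Ref: bottleneck 2, flow now 18.
No augmenting path remains; maximum flow = 18.
In the residual graph, reachable from Well: {Well, a, c, d, e, f}.
Min-cut edges: Well→b (2), d→Ref (11), e→Ref (5); capacity 2 + 11 + 5 = 18.
This cut is saturated, so no flow can exceed 18.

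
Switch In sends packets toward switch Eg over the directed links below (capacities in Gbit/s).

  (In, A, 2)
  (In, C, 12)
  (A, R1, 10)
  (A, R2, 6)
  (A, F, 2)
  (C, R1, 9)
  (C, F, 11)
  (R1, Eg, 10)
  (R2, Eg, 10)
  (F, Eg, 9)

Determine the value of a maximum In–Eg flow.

Augment In→A→R1→Eg: bottleneck 2, flow now 2.
Augment In→C→R1→Eg: bottleneck 8, flow now 10.
Augment In→C→F→Eg: bottleneck 4, flow now 14.
No augmenting path remains; maximum flow = 14.
In the residual graph, reachable from In: {In}.
Min-cut edges: In→A (2), In→C (12); capacity 2 + 12 = 14.
This cut is saturated, so no flow can exceed 14.

14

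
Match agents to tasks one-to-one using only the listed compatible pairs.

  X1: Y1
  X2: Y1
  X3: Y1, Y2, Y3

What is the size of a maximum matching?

2

Unit-capacity flow: source→left, listed edges, right→sink; max matching = max flow.
Augmenting path X1→Y1 (+1); matched 1.
Augmenting path X3→Y2 (+1); matched 2.
No augmenting path remains; maximum matching = 2.
König certificate: {X3, Y1} is a vertex cover of size 2 (every listed pair touches it), so no matching can be larger.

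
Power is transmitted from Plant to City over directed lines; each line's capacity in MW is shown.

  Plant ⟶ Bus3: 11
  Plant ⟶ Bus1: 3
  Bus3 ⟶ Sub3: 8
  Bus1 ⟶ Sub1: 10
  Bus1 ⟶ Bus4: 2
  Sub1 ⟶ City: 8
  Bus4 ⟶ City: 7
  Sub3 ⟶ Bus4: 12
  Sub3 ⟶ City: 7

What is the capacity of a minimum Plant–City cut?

11

Augment Plant→Bus3→Sub3→City: bottleneck 7, flow now 7.
Augment Plant→Bus1→Sub1→City: bottleneck 3, flow now 10.
Augment Plant→Bus3→Sub3→Bus4→City: bottleneck 1, flow now 11.
No augmenting path remains; maximum flow = 11.
By max-flow min-cut, the minimum cut capacity equals the max flow.
In the residual graph, reachable from Plant: {Plant, Bus3}.
Min-cut edges: Plant→Bus1 (3), Bus3→Sub3 (8); capacity 3 + 8 = 11.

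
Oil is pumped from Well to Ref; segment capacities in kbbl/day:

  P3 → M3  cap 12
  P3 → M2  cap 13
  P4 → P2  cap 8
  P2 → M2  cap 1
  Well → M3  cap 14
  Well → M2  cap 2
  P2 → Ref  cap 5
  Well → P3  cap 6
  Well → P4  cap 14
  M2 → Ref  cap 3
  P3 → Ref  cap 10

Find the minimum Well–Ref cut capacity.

14

Augment Well→P3→Ref: bottleneck 6, flow now 6.
Augment Well→M2→Ref: bottleneck 2, flow now 8.
Augment Well→P4→P2→Ref: bottleneck 5, flow now 13.
Augment Well→P4→P2→M2→Ref: bottleneck 1, flow now 14.
No augmenting path remains; maximum flow = 14.
By max-flow min-cut, the minimum cut capacity equals the max flow.
In the residual graph, reachable from Well: {Well, P4, M3, P2}.
Min-cut edges: Well→P3 (6), Well→M2 (2), P2→M2 (1), P2→Ref (5); capacity 6 + 2 + 1 + 5 = 14.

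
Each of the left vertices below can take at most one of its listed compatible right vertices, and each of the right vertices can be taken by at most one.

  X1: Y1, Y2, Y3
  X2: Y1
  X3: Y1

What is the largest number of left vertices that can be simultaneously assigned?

Unit-capacity flow: source→left, listed edges, right→sink; max matching = max flow.
Augmenting path X1→Y1 (+1); matched 1.
Augmenting path X2→Y1→X1→Y2 (+1); matched 2.
No augmenting path remains; maximum matching = 2.
König certificate: {X1, Y1} is a vertex cover of size 2 (every listed pair touches it), so no matching can be larger.

2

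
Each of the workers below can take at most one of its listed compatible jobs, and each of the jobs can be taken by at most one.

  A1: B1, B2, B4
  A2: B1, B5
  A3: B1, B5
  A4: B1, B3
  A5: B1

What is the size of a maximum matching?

Unit-capacity flow: source→left, listed edges, right→sink; max matching = max flow.
Augmenting path A1→B1 (+1); matched 1.
Augmenting path A2→B5 (+1); matched 2.
Augmenting path A4→B3 (+1); matched 3.
Augmenting path A3→B1→A1→B2 (+1); matched 4.
No augmenting path remains; maximum matching = 4.
König certificate: {A1, A4, B1, B5} is a vertex cover of size 4 (every listed pair touches it), so no matching can be larger.

4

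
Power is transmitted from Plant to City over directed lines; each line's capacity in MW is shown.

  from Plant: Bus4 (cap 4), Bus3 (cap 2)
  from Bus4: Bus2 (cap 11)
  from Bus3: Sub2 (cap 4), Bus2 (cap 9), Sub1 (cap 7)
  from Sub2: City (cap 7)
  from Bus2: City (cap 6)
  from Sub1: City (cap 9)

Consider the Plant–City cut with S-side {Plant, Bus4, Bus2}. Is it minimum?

Given cut capacity: 2 + 6 = 8.
Augment Plant→Bus4→Bus2→City: bottleneck 4, flow now 4.
Augment Plant→Bus3→Sub2→City: bottleneck 2, flow now 6.
No augmenting path remains; maximum flow = 6.
In the residual graph, reachable from Plant: {Plant}.
Min-cut edges: Plant→Bus4 (4), Plant→Bus3 (2); capacity 4 + 2 = 6.
Cut capacity 8 exceeds the max flow 6, so it is not minimum.

No — its capacity is 8, but the minimum cut has capacity 6.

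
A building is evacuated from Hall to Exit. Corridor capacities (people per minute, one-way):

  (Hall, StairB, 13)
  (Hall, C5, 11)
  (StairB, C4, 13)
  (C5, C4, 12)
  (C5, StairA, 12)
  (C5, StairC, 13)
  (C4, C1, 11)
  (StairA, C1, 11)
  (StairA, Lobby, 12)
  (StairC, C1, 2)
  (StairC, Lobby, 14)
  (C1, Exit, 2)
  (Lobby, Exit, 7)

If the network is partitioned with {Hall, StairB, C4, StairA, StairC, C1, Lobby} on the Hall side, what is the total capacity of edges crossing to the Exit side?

Edges leaving {Hall, StairB, C4, StairA, StairC, C1, Lobby}: Hall→C5 (11), C1→Exit (2), Lobby→Exit (7).
Cut capacity = 11 + 2 + 7 = 20.

20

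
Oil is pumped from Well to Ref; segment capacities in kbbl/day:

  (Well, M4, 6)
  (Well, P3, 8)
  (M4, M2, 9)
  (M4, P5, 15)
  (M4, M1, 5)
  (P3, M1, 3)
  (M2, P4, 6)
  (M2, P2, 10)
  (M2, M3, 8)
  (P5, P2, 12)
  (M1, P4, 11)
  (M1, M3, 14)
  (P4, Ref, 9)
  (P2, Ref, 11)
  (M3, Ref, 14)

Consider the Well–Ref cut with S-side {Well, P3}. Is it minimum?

Yes — it is a minimum cut (capacity 9).

Given cut capacity: 6 + 3 = 9.
Augment Well→M4→M2→P4→Ref: bottleneck 6, flow now 6.
Augment Well→P3→M1→P4→Ref: bottleneck 3, flow now 9.
No augmenting path remains; maximum flow = 9.
Cut capacity 9 equals the max flow, so it is a minimum cut.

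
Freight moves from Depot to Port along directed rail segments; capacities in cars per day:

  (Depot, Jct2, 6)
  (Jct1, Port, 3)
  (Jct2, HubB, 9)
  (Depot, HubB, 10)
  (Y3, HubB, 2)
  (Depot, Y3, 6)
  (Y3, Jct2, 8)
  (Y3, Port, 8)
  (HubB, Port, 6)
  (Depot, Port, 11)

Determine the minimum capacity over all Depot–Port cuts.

23

Augment Depot→Port: bottleneck 11, flow now 11.
Augment Depot→Y3→Port: bottleneck 6, flow now 17.
Augment Depot→HubB→Port: bottleneck 6, flow now 23.
No augmenting path remains; maximum flow = 23.
By max-flow min-cut, the minimum cut capacity equals the max flow.
In the residual graph, reachable from Depot: {Depot, Jct2, HubB}.
Min-cut edges: Depot→Y3 (6), Depot→Port (11), HubB→Port (6); capacity 6 + 11 + 6 = 23.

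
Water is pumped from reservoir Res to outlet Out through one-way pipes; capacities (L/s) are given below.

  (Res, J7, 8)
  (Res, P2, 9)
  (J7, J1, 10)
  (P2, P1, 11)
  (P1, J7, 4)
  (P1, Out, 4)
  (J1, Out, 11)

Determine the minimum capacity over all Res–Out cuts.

14

Augment Res→J7→J1→Out: bottleneck 8, flow now 8.
Augment Res→P2→P1→Out: bottleneck 4, flow now 12.
Augment Res→P2→P1→J7→J1→Out: bottleneck 2, flow now 14.
No augmenting path remains; maximum flow = 14.
By max-flow min-cut, the minimum cut capacity equals the max flow.
In the residual graph, reachable from Res: {Res, J7, P2, P1}.
Min-cut edges: J7→J1 (10), P1→Out (4); capacity 10 + 4 = 14.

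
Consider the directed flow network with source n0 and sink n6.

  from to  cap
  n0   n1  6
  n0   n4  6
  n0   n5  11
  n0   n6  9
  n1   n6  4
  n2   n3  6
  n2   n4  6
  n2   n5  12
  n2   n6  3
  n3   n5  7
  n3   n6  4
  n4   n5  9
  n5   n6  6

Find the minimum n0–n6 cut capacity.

19

Augment n0→n6: bottleneck 9, flow now 9.
Augment n0→n1→n6: bottleneck 4, flow now 13.
Augment n0→n5→n6: bottleneck 6, flow now 19.
No augmenting path remains; maximum flow = 19.
By max-flow min-cut, the minimum cut capacity equals the max flow.
In the residual graph, reachable from n0: {n0, n1, n4, n5}.
Min-cut edges: n0→n6 (9), n1→n6 (4), n5→n6 (6); capacity 9 + 4 + 6 = 19.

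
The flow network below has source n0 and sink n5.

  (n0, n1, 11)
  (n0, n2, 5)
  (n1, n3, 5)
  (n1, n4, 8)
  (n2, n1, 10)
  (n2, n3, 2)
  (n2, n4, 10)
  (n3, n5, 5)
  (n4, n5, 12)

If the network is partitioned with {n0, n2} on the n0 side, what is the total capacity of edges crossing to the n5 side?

33

Edges leaving {n0, n2}: n0→n1 (11), n2→n1 (10), n2→n3 (2), n2→n4 (10).
Cut capacity = 11 + 10 + 2 + 10 = 33.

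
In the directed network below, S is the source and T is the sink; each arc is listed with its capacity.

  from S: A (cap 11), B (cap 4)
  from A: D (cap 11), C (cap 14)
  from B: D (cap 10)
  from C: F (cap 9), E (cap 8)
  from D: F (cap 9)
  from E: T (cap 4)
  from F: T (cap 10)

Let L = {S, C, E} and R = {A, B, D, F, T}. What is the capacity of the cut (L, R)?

28

Edges leaving {S, C, E}: S→A (11), S→B (4), C→F (9), E→T (4).
Cut capacity = 11 + 4 + 9 + 4 = 28.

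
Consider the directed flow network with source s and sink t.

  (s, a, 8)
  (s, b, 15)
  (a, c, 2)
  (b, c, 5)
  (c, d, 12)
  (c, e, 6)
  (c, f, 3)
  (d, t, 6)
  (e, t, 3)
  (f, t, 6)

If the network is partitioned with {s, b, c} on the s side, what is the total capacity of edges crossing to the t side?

Edges leaving {s, b, c}: s→a (8), c→d (12), c→e (6), c→f (3).
Cut capacity = 8 + 12 + 6 + 3 = 29.

29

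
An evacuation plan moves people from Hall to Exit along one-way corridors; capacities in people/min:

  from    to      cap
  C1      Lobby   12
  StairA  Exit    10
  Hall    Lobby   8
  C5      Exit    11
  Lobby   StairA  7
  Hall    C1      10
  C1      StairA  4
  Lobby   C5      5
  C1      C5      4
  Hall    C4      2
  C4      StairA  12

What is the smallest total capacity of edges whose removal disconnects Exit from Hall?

19

Augment Hall→Lobby→C5→Exit: bottleneck 5, flow now 5.
Augment Hall→Lobby→StairA→Exit: bottleneck 3, flow now 8.
Augment Hall→C1→C5→Exit: bottleneck 4, flow now 12.
Augment Hall→C1→StairA→Exit: bottleneck 4, flow now 16.
Augment Hall→C4→StairA→Exit: bottleneck 2, flow now 18.
Augment Hall→C1→Lobby→StairA→Exit: bottleneck 1, flow now 19.
No augmenting path remains; maximum flow = 19.
By max-flow min-cut, the minimum cut capacity equals the max flow.
In the residual graph, reachable from Hall: {Hall, Lobby, C1, C4, StairA}.
Min-cut edges: Lobby→C5 (5), C1→C5 (4), StairA→Exit (10); capacity 5 + 4 + 10 = 19.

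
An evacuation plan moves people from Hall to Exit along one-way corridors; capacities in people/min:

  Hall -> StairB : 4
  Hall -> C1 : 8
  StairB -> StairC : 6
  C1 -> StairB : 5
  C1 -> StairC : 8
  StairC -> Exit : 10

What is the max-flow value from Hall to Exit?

10

Augment Hall→StairB→StairC→Exit: bottleneck 4, flow now 4.
Augment Hall→C1→StairC→Exit: bottleneck 6, flow now 10.
No augmenting path remains; maximum flow = 10.
In the residual graph, reachable from Hall: {Hall, StairB, C1, StairC}.
Min-cut edges: StairC→Exit (10); capacity 10 = 10.
This cut is saturated, so no flow can exceed 10.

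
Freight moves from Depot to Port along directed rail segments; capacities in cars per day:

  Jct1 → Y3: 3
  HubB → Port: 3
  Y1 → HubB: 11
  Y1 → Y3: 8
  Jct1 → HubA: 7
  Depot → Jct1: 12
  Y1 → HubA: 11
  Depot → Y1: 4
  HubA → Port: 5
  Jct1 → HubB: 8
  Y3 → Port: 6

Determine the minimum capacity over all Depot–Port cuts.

14

Augment Depot→Y1→HubA→Port: bottleneck 4, flow now 4.
Augment Depot→Jct1→HubA→Port: bottleneck 1, flow now 5.
Augment Depot→Jct1→Y3→Port: bottleneck 3, flow now 8.
Augment Depot→Jct1→HubB→Port: bottleneck 3, flow now 11.
Augment Depot→Jct1→HubA→Y1→Y3→Port: bottleneck 3, flow now 14. (uses reverse residual edge)
No augmenting path remains; maximum flow = 14.
By max-flow min-cut, the minimum cut capacity equals the max flow.
In the residual graph, reachable from Depot: {Depot, Y1, Jct1, HubA, Y3, HubB}.
Min-cut edges: HubA→Port (5), Y3→Port (6), HubB→Port (3); capacity 5 + 6 + 3 = 14.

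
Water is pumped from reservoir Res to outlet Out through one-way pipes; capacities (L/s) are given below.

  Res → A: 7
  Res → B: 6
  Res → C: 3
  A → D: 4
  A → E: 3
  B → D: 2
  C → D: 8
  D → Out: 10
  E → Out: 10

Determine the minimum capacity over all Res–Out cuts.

Augment Res→A→D→Out: bottleneck 4, flow now 4.
Augment Res→A→E→Out: bottleneck 3, flow now 7.
Augment Res→B→D→Out: bottleneck 2, flow now 9.
Augment Res→C→D→Out: bottleneck 3, flow now 12.
No augmenting path remains; maximum flow = 12.
By max-flow min-cut, the minimum cut capacity equals the max flow.
In the residual graph, reachable from Res: {Res, B}.
Min-cut edges: Res→A (7), Res→C (3), B→D (2); capacity 7 + 3 + 2 = 12.

12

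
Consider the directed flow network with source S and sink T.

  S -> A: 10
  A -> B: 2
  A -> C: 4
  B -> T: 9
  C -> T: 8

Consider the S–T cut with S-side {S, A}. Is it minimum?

Yes — it is a minimum cut (capacity 6).

Given cut capacity: 2 + 4 = 6.
Augment S→A→B→T: bottleneck 2, flow now 2.
Augment S→A→C→T: bottleneck 4, flow now 6.
No augmenting path remains; maximum flow = 6.
Cut capacity 6 equals the max flow, so it is a minimum cut.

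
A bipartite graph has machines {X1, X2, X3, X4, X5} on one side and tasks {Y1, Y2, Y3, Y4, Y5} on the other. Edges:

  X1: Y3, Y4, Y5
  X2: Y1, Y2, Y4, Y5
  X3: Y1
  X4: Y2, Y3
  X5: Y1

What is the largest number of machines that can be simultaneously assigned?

Unit-capacity flow: source→left, listed edges, right→sink; max matching = max flow.
Augmenting path X1→Y3 (+1); matched 1.
Augmenting path X2→Y1 (+1); matched 2.
Augmenting path X4→Y2 (+1); matched 3.
Augmenting path X3→Y1→X2→Y4 (+1); matched 4.
No augmenting path remains; maximum matching = 4.
König certificate: {X1, X2, X4, Y1} is a vertex cover of size 4 (every listed pair touches it), so no matching can be larger.

4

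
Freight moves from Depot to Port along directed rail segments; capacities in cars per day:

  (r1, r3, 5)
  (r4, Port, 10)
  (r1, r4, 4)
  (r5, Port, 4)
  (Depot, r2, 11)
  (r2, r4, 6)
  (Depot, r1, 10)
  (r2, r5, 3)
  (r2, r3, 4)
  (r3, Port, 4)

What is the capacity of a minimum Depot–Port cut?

17

Augment Depot→r1→r3→Port: bottleneck 4, flow now 4.
Augment Depot→r1→r4→Port: bottleneck 4, flow now 8.
Augment Depot→r2→r4→Port: bottleneck 6, flow now 14.
Augment Depot→r2→r5→Port: bottleneck 3, flow now 17.
No augmenting path remains; maximum flow = 17.
By max-flow min-cut, the minimum cut capacity equals the max flow.
In the residual graph, reachable from Depot: {Depot, r1, r2, r3}.
Min-cut edges: r1→r4 (4), r2→r4 (6), r2→r5 (3), r3→Port (4); capacity 4 + 6 + 3 + 4 = 17.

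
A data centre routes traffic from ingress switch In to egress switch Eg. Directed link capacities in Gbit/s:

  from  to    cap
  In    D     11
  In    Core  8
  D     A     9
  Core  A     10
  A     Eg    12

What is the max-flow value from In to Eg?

Augment In→D→A→Eg: bottleneck 9, flow now 9.
Augment In→Core→A→Eg: bottleneck 3, flow now 12.
No augmenting path remains; maximum flow = 12.
In the residual graph, reachable from In: {In, D, Core, A}.
Min-cut edges: A→Eg (12); capacity 12 = 12.
This cut is saturated, so no flow can exceed 12.

12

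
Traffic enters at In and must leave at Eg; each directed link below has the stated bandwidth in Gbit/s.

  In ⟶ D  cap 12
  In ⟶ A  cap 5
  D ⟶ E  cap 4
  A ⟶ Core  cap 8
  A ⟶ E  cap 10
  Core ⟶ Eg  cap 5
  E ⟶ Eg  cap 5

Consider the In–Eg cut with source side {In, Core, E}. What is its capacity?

Edges leaving {In, Core, E}: In→D (12), In→A (5), Core→Eg (5), E→Eg (5).
Cut capacity = 12 + 5 + 5 + 5 = 27.

27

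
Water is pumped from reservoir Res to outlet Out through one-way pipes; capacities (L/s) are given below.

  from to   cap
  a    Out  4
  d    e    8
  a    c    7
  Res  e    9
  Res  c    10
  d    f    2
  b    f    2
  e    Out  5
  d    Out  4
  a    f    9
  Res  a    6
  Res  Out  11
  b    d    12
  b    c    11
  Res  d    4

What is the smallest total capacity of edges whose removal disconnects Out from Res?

24

Augment Res→Out: bottleneck 11, flow now 11.
Augment Res→a→Out: bottleneck 4, flow now 15.
Augment Res→d→Out: bottleneck 4, flow now 19.
Augment Res→e→Out: bottleneck 5, flow now 24.
No augmenting path remains; maximum flow = 24.
By max-flow min-cut, the minimum cut capacity equals the max flow.
In the residual graph, reachable from Res: {Res, a, c, e, f}.
Min-cut edges: Res→d (4), Res→Out (11), a→Out (4), e→Out (5); capacity 4 + 11 + 4 + 5 = 24.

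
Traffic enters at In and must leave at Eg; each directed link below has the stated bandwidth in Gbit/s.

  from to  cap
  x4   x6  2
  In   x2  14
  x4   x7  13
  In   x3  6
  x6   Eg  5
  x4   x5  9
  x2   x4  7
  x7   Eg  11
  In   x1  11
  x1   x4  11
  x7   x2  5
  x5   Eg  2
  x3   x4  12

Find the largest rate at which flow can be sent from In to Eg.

Augment In→x1→x4→x5→Eg: bottleneck 2, flow now 2.
Augment In→x1→x4→x6→Eg: bottleneck 2, flow now 4.
Augment In→x1→x4→x7→Eg: bottleneck 7, flow now 11.
Augment In→x2→x4→x7→Eg: bottleneck 4, flow now 15.
No augmenting path remains; maximum flow = 15.
In the residual graph, reachable from In: {In, x1, x2, x3, x4, x5, x7}.
Min-cut edges: x4→x6 (2), x5→Eg (2), x7→Eg (11); capacity 2 + 2 + 11 = 15.
This cut is saturated, so no flow can exceed 15.

15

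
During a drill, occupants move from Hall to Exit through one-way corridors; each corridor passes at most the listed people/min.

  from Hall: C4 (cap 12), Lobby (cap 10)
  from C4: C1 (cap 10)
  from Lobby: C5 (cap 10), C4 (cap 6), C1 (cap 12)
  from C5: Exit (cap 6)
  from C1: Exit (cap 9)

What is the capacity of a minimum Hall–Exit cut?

Augment Hall→C4→C1→Exit: bottleneck 9, flow now 9.
Augment Hall→Lobby→C5→Exit: bottleneck 6, flow now 15.
No augmenting path remains; maximum flow = 15.
By max-flow min-cut, the minimum cut capacity equals the max flow.
In the residual graph, reachable from Hall: {Hall, C4, Lobby, C5, C1}.
Min-cut edges: C5→Exit (6), C1→Exit (9); capacity 6 + 9 = 15.

15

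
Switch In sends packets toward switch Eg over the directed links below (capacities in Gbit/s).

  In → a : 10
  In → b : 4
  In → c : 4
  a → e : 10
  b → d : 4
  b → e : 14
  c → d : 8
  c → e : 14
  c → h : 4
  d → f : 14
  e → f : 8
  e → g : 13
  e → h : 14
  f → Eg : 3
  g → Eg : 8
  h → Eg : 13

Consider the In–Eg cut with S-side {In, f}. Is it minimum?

No — its capacity is 21, but the minimum cut has capacity 18.

Given cut capacity: 10 + 4 + 4 + 3 = 21.
Augment In→c→h→Eg: bottleneck 4, flow now 4.
Augment In→a→e→f→Eg: bottleneck 3, flow now 7.
Augment In→a→e→g→Eg: bottleneck 7, flow now 14.
Augment In→b→e→g→Eg: bottleneck 1, flow now 15.
Augment In→b→e→h→Eg: bottleneck 3, flow now 18.
No augmenting path remains; maximum flow = 18.
In the residual graph, reachable from In: {In}.
Min-cut edges: In→a (10), In→b (4), In→c (4); capacity 10 + 4 + 4 = 18.
Cut capacity 21 exceeds the max flow 18, so it is not minimum.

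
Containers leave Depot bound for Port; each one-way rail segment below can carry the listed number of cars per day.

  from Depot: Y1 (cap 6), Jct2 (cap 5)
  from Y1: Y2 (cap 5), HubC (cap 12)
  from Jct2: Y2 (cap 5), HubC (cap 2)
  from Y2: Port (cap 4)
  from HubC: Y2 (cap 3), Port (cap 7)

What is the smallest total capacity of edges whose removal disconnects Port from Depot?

11

Augment Depot→Y1→Y2→Port: bottleneck 4, flow now 4.
Augment Depot→Y1→HubC→Port: bottleneck 2, flow now 6.
Augment Depot→Jct2→HubC→Port: bottleneck 2, flow now 8.
Augment Depot→Jct2→Y2→Y1→HubC→Port: bottleneck 3, flow now 11. (uses reverse residual edge)
No augmenting path remains; maximum flow = 11.
By max-flow min-cut, the minimum cut capacity equals the max flow.
In the residual graph, reachable from Depot: {Depot}.
Min-cut edges: Depot→Y1 (6), Depot→Jct2 (5); capacity 6 + 5 = 11.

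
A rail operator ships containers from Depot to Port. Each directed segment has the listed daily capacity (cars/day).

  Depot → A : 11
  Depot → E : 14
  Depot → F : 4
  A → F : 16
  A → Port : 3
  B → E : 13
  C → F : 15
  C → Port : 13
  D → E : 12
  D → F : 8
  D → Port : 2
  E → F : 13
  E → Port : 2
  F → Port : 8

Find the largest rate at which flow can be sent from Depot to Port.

13

Augment Depot→A→Port: bottleneck 3, flow now 3.
Augment Depot→E→Port: bottleneck 2, flow now 5.
Augment Depot→F→Port: bottleneck 4, flow now 9.
Augment Depot→A→F→Port: bottleneck 4, flow now 13.
No augmenting path remains; maximum flow = 13.
In the residual graph, reachable from Depot: {Depot, A, E, F}.
Min-cut edges: A→Port (3), E→Port (2), F→Port (8); capacity 3 + 2 + 8 = 13.
This cut is saturated, so no flow can exceed 13.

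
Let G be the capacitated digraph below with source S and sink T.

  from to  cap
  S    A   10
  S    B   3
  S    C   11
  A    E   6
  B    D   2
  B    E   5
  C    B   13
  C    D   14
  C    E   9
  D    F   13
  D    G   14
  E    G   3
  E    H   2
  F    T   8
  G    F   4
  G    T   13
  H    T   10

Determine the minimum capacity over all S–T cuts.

Augment S→A→E→G→T: bottleneck 3, flow now 3.
Augment S→A→E→H→T: bottleneck 2, flow now 5.
Augment S→B→D→F→T: bottleneck 2, flow now 7.
Augment S→C→D→F→T: bottleneck 6, flow now 13.
Augment S→C→D→G→T: bottleneck 5, flow now 18.
No augmenting path remains; maximum flow = 18.
By max-flow min-cut, the minimum cut capacity equals the max flow.
In the residual graph, reachable from S: {S, A, B, E}.
Min-cut edges: S→C (11), B→D (2), E→G (3), E→H (2); capacity 11 + 2 + 3 + 2 = 18.

18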